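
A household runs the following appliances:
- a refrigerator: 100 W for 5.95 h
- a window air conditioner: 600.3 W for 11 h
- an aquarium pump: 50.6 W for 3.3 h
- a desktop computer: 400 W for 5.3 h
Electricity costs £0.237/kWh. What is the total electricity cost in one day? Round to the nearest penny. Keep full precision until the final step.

refrigerator: 100 W × 5.95 h = 595 Wh = 0.595 kWh
window air conditioner: 600.3 W × 11 h = 6,603 Wh = 6.603 kWh
aquarium pump: 50.6 W × 3.3 h = 167 Wh = 0.167 kWh
desktop computer: 400 W × 5.3 h = 2,120 Wh = 2.12 kWh
Total energy = 0.595 + 6.603 + 0.167 + 2.12 = 9.485 kWh
Cost = 9.485 kWh × £0.237 = £2.25

£2.25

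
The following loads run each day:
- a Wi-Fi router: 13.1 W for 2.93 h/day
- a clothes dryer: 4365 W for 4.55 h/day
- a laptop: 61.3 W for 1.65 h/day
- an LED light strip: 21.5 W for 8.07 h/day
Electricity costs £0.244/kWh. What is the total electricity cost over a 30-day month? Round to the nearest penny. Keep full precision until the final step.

£147.67

Wi-Fi router: 13.1 W × 2.93 h × 30 d = 1,151 Wh = 1.151 kWh
clothes dryer: 4365 W × 4.55 h × 30 d = 595,822 Wh = 595.8 kWh
laptop: 61.3 W × 1.65 h × 30 d = 3,034 Wh = 3.034 kWh
LED light strip: 21.5 W × 8.07 h × 30 d = 5,205 Wh = 5.205 kWh
Total energy = 1.151 + 595.8 + 3.034 + 5.205 = 605.2 kWh
Cost = 605.2 kWh × £0.244 = £147.67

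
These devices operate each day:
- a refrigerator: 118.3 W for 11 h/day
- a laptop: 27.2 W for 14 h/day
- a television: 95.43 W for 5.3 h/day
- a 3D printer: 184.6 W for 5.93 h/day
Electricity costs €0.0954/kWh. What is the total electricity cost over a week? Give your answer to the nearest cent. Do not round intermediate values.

€2.19

refrigerator: 118.3 W × 11 h × 7 d = 9,109 Wh = 9.109 kWh
laptop: 27.2 W × 14 h × 7 d = 2,666 Wh = 2.666 kWh
television: 95.43 W × 5.3 h × 7 d = 3,540 Wh = 3.54 kWh
3D printer: 184.6 W × 5.93 h × 7 d = 7,663 Wh = 7.663 kWh
Total energy = 9.109 + 2.666 + 3.54 + 7.663 = 22.98 kWh
Cost = 22.98 kWh × €0.0954 = €2.19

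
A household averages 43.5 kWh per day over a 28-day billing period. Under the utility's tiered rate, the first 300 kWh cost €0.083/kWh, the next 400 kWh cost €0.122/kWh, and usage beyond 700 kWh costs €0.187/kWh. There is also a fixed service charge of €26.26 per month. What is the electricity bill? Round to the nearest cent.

€196.83

Usage = 43.5 kWh/day × 28 days = 1218 kWh
First 300 kWh × €0.083 = €24.90
Next 400 kWh × €0.122 = €48.80
Remaining 518 kWh × €0.187 = €96.87
Energy charge = €170.57; + service €26.26 = €196.83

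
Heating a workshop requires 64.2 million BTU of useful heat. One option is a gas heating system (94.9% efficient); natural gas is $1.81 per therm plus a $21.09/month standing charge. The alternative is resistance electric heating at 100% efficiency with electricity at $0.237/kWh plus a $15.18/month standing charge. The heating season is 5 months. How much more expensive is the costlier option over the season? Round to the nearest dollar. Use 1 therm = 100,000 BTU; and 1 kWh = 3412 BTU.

$3205

Heat load = 64.2 × 10⁶ BTU = 64,200,000 BTU
Gas: input = 64,200,000 / 0.949 = 67,650,158 BTU = 676.5 therm → 676.5 × $1.81 = $1,224.47; + 5 × $21.09 standing = $1,329.92
Electric: 64,200,000 BTU / 3412 = 18,820 kWh → × $0.237 = $4,459.38; + 5 × $15.18 standing = $4,535.28
Difference = |$1,329.92 − $4,535.28| = $3,205.36 ≈ $3205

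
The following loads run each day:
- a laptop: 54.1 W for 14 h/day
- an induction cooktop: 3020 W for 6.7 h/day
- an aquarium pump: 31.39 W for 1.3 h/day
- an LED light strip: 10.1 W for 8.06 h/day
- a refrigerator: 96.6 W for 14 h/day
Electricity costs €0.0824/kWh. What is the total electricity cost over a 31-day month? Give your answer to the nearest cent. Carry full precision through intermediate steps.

laptop: 54.1 W × 14 h × 31 d = 23,479 Wh = 23.48 kWh
induction cooktop: 3020 W × 6.7 h × 31 d = 627,254 Wh = 627.3 kWh
aquarium pump: 31.39 W × 1.3 h × 31 d = 1,265 Wh = 1.265 kWh
LED light strip: 10.1 W × 8.06 h × 31 d = 2,524 Wh = 2.524 kWh
refrigerator: 96.6 W × 14 h × 31 d = 41,924 Wh = 41.92 kWh
Total energy = 23.48 + 627.3 + 1.265 + 2.524 + 41.92 = 696.4 kWh
Cost = 696.4 kWh × €0.0824 = €57.39

€57.39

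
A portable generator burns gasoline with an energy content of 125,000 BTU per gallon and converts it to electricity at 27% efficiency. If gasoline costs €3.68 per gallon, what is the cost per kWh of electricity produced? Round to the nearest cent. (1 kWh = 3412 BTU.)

€0.37

Electrical output per gallon = 125,000 BTU × 0.27 / 3412 BTU/kWh = 9.892 kWh
Cost per kWh = €3.68 / 9.892 kWh = €0.372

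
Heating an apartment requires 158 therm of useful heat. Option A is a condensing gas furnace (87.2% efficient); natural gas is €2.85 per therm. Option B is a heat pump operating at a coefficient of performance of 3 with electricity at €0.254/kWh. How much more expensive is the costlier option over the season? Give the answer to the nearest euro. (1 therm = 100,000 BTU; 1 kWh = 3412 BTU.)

Heat load = 158 therm × 100,000 = 15,800,000 BTU
Gas: input = 15,800,000 / 0.872 = 18,119,266 BTU = 181.2 therm → 181.2 × €2.85 = €516.40
Heat pump: 15,800,000 BTU / 3412 = 4,631 kWh heat; / 3 = 1,544 kWh in → × €0.254 = €392.07
Difference = |€516.40 − €392.07| = €124.33 ≈ €124

€124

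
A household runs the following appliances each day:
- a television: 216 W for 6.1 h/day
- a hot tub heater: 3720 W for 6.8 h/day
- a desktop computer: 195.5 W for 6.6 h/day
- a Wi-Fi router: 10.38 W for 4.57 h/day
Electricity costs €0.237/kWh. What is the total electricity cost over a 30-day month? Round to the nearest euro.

television: 216 W × 6.1 h × 30 d = 39,528 Wh = 39.53 kWh
hot tub heater: 3720 W × 6.8 h × 30 d = 758,880 Wh = 758.9 kWh
desktop computer: 195.5 W × 6.6 h × 30 d = 38,709 Wh = 38.71 kWh
Wi-Fi router: 10.38 W × 4.57 h × 30 d = 1,423 Wh = 1.423 kWh
Total energy = 39.53 + 758.9 + 38.71 + 1.423 = 838.5 kWh
Cost = 838.5 kWh × €0.237 = €198.73 ≈ €199

€199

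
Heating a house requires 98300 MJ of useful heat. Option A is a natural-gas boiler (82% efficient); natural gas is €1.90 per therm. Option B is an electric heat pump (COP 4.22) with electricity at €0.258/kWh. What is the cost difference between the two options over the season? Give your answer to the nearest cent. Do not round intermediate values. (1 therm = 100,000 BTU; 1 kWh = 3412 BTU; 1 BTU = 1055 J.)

€489.39

Heat load = 98300 MJ = 98,300,000,000 J / 1055 = 93,175,355 BTU
Gas: input = 93,175,355 / 0.82 = 113,628,482 BTU = 1,136 therm → 1,136 × €1.90 = €2,158.94
Heat pump: 93,175,355 BTU / 3412 = 27,310 kWh heat; / 4.22 = 6,471 kWh in → × €0.258 = €1,669.55
Difference = |€2,158.94 − €1,669.55| = €489.39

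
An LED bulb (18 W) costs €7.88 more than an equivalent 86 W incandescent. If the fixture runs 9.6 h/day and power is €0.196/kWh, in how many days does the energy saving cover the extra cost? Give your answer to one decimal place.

61.6 days

Power saved = 86 − 18 = 68 W
Daily energy saved = 68 W × 9.6 h = 652.8 Wh = 0.6528 kWh
Daily savings = 0.6528 × €0.196 = €0.1279
Payback = €7.88 / €0.1279 per day = 61.59 days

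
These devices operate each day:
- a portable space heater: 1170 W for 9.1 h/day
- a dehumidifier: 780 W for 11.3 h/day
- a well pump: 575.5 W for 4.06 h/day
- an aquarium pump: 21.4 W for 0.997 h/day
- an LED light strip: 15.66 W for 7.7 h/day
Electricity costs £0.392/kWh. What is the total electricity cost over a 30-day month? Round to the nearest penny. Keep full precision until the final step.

£258.01

portable space heater: 1170 W × 9.1 h × 30 d = 319,410 Wh = 319.4 kWh
dehumidifier: 780 W × 11.3 h × 30 d = 264,420 Wh = 264.4 kWh
well pump: 575.5 W × 4.06 h × 30 d = 70,096 Wh = 70.1 kWh
aquarium pump: 21.4 W × 0.997 h × 30 d = 640 Wh = 0.6401 kWh
LED light strip: 15.66 W × 7.7 h × 30 d = 3,617 Wh = 3.617 kWh
Total energy = 319.4 + 264.4 + 70.1 + 0.6401 + 3.617 = 658.2 kWh
Cost = 658.2 kWh × £0.392 = £258.01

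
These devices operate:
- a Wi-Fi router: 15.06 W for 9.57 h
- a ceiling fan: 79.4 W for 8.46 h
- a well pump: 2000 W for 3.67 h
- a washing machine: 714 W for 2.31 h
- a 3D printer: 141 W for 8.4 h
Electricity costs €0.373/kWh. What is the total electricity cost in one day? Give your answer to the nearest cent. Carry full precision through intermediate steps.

€4.10

Wi-Fi router: 15.06 W × 9.57 h = 144 Wh = 0.1441 kWh
ceiling fan: 79.4 W × 8.46 h = 672 Wh = 0.6717 kWh
well pump: 2000 W × 3.67 h = 7,340 Wh = 7.34 kWh
washing machine: 714 W × 2.31 h = 1,649 Wh = 1.649 kWh
3D printer: 141 W × 8.4 h = 1,184 Wh = 1.184 kWh
Total energy = 0.1441 + 0.6717 + 7.34 + 1.649 + 1.184 = 10.99 kWh
Cost = 10.99 kWh × €0.373 = €4.10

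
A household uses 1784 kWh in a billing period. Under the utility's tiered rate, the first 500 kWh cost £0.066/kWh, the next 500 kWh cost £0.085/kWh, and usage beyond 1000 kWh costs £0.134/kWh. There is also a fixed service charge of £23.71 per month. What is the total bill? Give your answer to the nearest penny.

First 500 kWh × £0.066 = £33.00
Next 500 kWh × £0.085 = £42.50
Remaining 784 kWh × £0.134 = £105.06
Energy charge = £180.56; + service £23.71 = £204.27

£204.27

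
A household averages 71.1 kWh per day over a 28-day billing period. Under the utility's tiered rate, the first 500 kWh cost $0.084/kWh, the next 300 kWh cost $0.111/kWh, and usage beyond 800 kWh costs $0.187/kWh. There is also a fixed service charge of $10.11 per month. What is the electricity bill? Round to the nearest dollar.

Usage = 71.1 kWh/day × 28 days = 1990.8 kWh
First 500 kWh × $0.084 = $42.00
Next 300 kWh × $0.111 = $33.30
Remaining 1190.8 kWh × $0.187 = $222.68
Energy charge = $297.98; + service $10.11 = $308.09 ≈ $308

$308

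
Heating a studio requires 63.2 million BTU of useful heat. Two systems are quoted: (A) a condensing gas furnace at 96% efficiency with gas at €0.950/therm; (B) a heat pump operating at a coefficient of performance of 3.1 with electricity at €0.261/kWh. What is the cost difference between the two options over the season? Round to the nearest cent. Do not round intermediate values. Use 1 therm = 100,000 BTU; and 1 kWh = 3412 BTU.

€934.09

Heat load = 63.2 × 10⁶ BTU = 63,200,000 BTU
Gas: input = 63,200,000 / 0.96 = 65,833,333 BTU = 658.3 therm → 658.3 × €0.950 = €625.42
Heat pump: 63,200,000 BTU / 3412 = 18,520 kWh heat; / 3.1 = 5,975 kWh in → × €0.261 = €1,559.51
Difference = |€625.42 − €1,559.51| = €934.09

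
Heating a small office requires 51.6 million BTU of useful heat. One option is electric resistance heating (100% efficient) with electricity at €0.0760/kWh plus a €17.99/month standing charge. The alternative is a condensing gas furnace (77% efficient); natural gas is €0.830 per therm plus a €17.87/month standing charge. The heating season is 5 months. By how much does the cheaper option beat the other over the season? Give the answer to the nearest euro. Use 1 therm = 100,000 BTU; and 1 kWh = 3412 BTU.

Heat load = 51.6 × 10⁶ BTU = 51,600,000 BTU
Gas: input = 51,600,000 / 0.77 = 67,012,987 BTU = 670.1 therm → 670.1 × €0.830 = €556.21; + 5 × €17.87 standing = €645.56
Electric: 51,600,000 BTU / 3412 = 15,120 kWh → × €0.0760 = €1,149.36; + 5 × €17.99 standing = €1,239.31
Difference = |€645.56 − €1,239.31| = €593.75 ≈ €594

€594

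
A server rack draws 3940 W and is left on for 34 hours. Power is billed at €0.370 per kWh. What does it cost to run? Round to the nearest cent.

Energy = 3940 W × 34 h = 133,960 Wh = 134 kWh
Cost = 134 kWh × €0.370/kWh = €49.57

€49.57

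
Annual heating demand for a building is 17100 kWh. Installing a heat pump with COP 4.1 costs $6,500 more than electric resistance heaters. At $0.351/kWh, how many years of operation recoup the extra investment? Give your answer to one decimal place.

Resistance: 17100 kWh × $0.351 = $6,002.10/yr
Heat pump: 17100 / 4.1 = 4171 kWh in → × $0.351 = $1,463.93/yr
Annual savings = $4,538.17
Payback = $6,500 / $4,538.17 = 1.43 years

1.4 years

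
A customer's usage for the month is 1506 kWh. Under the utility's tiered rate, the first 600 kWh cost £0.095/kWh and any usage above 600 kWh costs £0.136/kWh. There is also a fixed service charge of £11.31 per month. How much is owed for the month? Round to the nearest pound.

£192

First 600 kWh × £0.095 = £57.00
Remaining 906 kWh × £0.136 = £123.22
Energy charge = £180.22; + service £11.31 = £191.53 ≈ £192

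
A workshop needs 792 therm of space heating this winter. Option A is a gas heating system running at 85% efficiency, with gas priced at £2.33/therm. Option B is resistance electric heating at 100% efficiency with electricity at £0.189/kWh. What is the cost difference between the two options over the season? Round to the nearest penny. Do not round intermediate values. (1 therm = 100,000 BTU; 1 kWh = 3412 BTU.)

Heat load = 792 therm × 100,000 = 79,200,000 BTU
Gas: input = 79,200,000 / 0.85 = 93,176,471 BTU = 931.8 therm → 931.8 × £2.33 = £2,171.01
Electric: 79,200,000 BTU / 3412 = 23,210 kWh → × £0.189 = £4,387.10
Difference = |£2,171.01 − £4,387.10| = £2,216.09

£2216.09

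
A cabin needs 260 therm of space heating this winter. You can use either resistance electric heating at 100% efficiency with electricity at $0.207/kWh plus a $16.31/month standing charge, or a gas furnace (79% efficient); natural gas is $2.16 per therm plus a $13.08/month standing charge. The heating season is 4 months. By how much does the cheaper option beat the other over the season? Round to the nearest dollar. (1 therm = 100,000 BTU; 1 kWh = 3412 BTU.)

$879

Heat load = 260 therm × 100,000 = 26,000,000 BTU
Gas: input = 26,000,000 / 0.79 = 32,911,392 BTU = 329.1 therm → 329.1 × $2.16 = $710.89; + 4 × $13.08 standing = $763.21
Electric: 26,000,000 BTU / 3412 = 7,620 kWh → × $0.207 = $1,577.37; + 4 × $16.31 standing = $1,642.61
Difference = |$763.21 − $1,642.61| = $879.41 ≈ $879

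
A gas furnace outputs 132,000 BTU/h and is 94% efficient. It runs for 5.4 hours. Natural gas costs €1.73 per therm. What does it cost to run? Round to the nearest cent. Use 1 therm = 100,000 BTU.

Heat delivered = 132,000 BTU/h × 5.4 h = 712,800 BTU
Gas input = 712,800 / 0.94 = 758,298 BTU
= 758,298 / 100,000 = 7.583 therm
Cost = 7.583 × €1.73/therm = €13.12

€13.12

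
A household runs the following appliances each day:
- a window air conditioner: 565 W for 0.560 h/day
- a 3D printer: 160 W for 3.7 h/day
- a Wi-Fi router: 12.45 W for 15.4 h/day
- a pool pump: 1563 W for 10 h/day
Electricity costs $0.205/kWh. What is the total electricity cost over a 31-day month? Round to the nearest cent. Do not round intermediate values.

window air conditioner: 565 W × 0.560 h × 31 d = 9,808 Wh = 9.808 kWh
3D printer: 160 W × 3.7 h × 31 d = 18,352 Wh = 18.35 kWh
Wi-Fi router: 12.45 W × 15.4 h × 31 d = 5,944 Wh = 5.944 kWh
pool pump: 1563 W × 10 h × 31 d = 484,530 Wh = 484.5 kWh
Total energy = 9.808 + 18.35 + 5.944 + 484.5 = 518.6 kWh
Cost = 518.6 kWh × $0.205 = $106.32

$106.32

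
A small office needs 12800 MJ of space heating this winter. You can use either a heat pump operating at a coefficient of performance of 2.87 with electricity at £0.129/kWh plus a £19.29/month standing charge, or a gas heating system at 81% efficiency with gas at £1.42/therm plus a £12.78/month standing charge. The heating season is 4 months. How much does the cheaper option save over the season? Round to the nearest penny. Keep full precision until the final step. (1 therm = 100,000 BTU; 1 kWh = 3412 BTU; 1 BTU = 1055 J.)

Heat load = 12800 MJ = 12,800,000,000 J / 1055 = 12,132,701 BTU
Gas: input = 12,132,701 / 0.81 = 14,978,644 BTU = 149.8 therm → 149.8 × £1.42 = £212.70; + 4 × £12.78 standing = £263.82
Heat pump: 12,132,701 BTU / 3412 = 3,556 kWh heat; / 2.87 = 1,239 kWh in → × £0.129 = £159.83; + 4 × £19.29 standing = £236.99
Difference = |£263.82 − £236.99| = £26.83

£26.83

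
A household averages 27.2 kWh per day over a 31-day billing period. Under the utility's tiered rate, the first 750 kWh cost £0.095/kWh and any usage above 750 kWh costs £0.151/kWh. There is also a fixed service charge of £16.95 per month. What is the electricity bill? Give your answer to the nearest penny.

£102.27

Usage = 27.2 kWh/day × 31 days = 843.2 kWh
First 750 kWh × £0.095 = £71.25
Remaining 93.2 kWh × £0.151 = £14.07
Energy charge = £85.32; + service £16.95 = £102.27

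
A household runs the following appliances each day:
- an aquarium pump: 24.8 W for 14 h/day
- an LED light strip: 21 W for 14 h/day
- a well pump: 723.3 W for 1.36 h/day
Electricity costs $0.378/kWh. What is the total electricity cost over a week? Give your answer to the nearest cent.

$4.30

aquarium pump: 24.8 W × 14 h × 7 d = 2,430 Wh = 2.43 kWh
LED light strip: 21 W × 14 h × 7 d = 2,058 Wh = 2.058 kWh
well pump: 723.3 W × 1.36 h × 7 d = 6,886 Wh = 6.886 kWh
Total energy = 2.43 + 2.058 + 6.886 = 11.37 kWh
Cost = 11.37 kWh × $0.378 = $4.30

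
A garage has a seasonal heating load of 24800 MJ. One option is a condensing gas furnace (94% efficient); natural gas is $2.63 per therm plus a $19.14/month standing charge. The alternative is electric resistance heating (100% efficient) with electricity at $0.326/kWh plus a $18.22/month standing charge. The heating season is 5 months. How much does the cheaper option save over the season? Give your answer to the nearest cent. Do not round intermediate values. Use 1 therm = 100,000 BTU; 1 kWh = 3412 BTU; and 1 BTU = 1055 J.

Heat load = 24800 MJ = 24,800,000,000 J / 1055 = 23,507,109 BTU
Gas: input = 23,507,109 / 0.94 = 25,007,563 BTU = 250.1 therm → 250.1 × $2.63 = $657.70; + 5 × $19.14 standing = $753.40
Electric: 23,507,109 BTU / 3412 = 6,890 kWh → × $0.326 = $2,245.99; + 5 × $18.22 standing = $2,337.09
Difference = |$753.40 − $2,337.09| = $1,583.69

$1583.69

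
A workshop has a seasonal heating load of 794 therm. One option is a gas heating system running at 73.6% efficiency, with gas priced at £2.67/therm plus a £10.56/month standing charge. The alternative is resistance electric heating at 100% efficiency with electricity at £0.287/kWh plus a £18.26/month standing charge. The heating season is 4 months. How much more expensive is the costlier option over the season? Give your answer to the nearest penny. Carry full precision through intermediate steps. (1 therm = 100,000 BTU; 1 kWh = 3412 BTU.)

Heat load = 794 therm × 100,000 = 79,400,000 BTU
Gas: input = 79,400,000 / 0.736 = 107,880,435 BTU = 1,079 therm → 1,079 × £2.67 = £2,880.41; + 4 × £10.56 standing = £2,922.65
Electric: 79,400,000 BTU / 3412 = 23,270 kWh → × £0.287 = £6,678.72; + 4 × £18.26 standing = £6,751.76
Difference = |£2,922.65 − £6,751.76| = £3,829.11

£3829.11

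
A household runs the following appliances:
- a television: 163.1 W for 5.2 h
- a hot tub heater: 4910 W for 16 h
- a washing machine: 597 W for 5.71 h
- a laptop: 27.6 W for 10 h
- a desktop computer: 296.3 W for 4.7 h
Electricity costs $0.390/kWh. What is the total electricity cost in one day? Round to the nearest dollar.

$33

television: 163.1 W × 5.2 h = 848 Wh = 0.8481 kWh
hot tub heater: 4910 W × 16 h = 78,560 Wh = 78.56 kWh
washing machine: 597 W × 5.71 h = 3,409 Wh = 3.409 kWh
laptop: 27.6 W × 10 h = 276 Wh = 0.276 kWh
desktop computer: 296.3 W × 4.7 h = 1,393 Wh = 1.393 kWh
Total energy = 0.8481 + 78.56 + 3.409 + 0.276 + 1.393 = 84.49 kWh
Cost = 84.49 kWh × $0.390 = $32.95 ≈ $33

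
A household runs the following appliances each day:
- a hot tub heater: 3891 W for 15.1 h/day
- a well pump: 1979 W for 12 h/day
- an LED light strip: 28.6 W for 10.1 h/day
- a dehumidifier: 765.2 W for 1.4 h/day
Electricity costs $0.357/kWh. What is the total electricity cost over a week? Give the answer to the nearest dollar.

hot tub heater: 3891 W × 15.1 h × 7 d = 411,279 Wh = 411.3 kWh
well pump: 1979 W × 12 h × 7 d = 166,236 Wh = 166.2 kWh
LED light strip: 28.6 W × 10.1 h × 7 d = 2,022 Wh = 2.022 kWh
dehumidifier: 765.2 W × 1.4 h × 7 d = 7,499 Wh = 7.499 kWh
Total energy = 411.3 + 166.2 + 2.022 + 7.499 = 587 kWh
Cost = 587 kWh × $0.357 = $209.57 ≈ $210

$210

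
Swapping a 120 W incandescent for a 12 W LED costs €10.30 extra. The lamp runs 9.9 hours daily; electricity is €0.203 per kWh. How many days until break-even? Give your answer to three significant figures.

47.5 days

Power saved = 120 − 12 = 108 W
Daily energy saved = 108 W × 9.9 h = 1069 Wh = 1.0692 kWh
Daily savings = 1.0692 × €0.203 = €0.2170
Payback = €10.30 / €0.2170 per day = 47.46 days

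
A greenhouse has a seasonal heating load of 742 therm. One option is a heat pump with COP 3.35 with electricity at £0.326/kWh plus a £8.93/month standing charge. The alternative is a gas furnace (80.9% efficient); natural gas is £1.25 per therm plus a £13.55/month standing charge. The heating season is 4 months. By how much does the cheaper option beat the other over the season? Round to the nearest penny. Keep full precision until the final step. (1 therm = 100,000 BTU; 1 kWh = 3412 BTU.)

Heat load = 742 therm × 100,000 = 74,200,000 BTU
Gas: input = 74,200,000 / 0.809 = 91,718,171 BTU = 917.2 therm → 917.2 × £1.25 = £1,146.48; + 4 × £13.55 standing = £1,200.68
Heat pump: 74,200,000 BTU / 3412 = 21,750 kWh heat; / 3.35 = 6,492 kWh in → × £0.326 = £2,116.25; + 4 × £8.93 standing = £2,151.97
Difference = |£1,200.68 − £2,151.97| = £951.30

£951.30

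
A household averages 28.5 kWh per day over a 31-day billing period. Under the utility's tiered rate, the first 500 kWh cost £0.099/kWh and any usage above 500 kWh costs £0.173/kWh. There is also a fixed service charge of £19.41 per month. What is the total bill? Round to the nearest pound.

£135

Usage = 28.5 kWh/day × 31 days = 883.5 kWh
First 500 kWh × £0.099 = £49.50
Remaining 383.5 kWh × £0.173 = £66.35
Energy charge = £115.85; + service £19.41 = £135.26 ≈ £135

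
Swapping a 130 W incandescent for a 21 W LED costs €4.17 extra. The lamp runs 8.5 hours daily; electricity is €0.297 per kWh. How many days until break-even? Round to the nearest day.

Power saved = 130 − 21 = 109 W
Daily energy saved = 109 W × 8.5 h = 926.5 Wh = 0.9265 kWh
Daily savings = 0.9265 × €0.297 = €0.2752
Payback = €4.17 / €0.2752 per day = 15.15 days

15 days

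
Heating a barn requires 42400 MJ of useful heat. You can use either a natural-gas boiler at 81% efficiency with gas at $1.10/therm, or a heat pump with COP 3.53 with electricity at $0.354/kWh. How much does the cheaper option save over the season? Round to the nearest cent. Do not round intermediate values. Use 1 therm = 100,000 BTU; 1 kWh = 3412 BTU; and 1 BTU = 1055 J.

$635.44

Heat load = 42400 MJ = 42,400,000,000 J / 1055 = 40,189,573 BTU
Gas: input = 40,189,573 / 0.81 = 49,616,757 BTU = 496.2 therm → 496.2 × $1.10 = $545.78
Heat pump: 40,189,573 BTU / 3412 = 11,780 kWh heat; / 3.53 = 3,337 kWh in → × $0.354 = $1,181.23
Difference = |$545.78 − $1,181.23| = $635.44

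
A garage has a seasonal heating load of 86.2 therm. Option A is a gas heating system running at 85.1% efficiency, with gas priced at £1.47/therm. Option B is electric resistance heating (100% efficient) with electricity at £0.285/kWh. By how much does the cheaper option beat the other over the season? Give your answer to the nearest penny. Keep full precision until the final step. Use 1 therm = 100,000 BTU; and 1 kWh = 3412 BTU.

£571.12

Heat load = 86.2 therm × 100,000 = 8,620,000 BTU
Gas: input = 8,620,000 / 0.851 = 10,129,260 BTU = 101.3 therm → 101.3 × £1.47 = £148.90
Electric: 8,620,000 BTU / 3412 = 2,526 kWh → × £0.285 = £720.02
Difference = |£148.90 − £720.02| = £571.12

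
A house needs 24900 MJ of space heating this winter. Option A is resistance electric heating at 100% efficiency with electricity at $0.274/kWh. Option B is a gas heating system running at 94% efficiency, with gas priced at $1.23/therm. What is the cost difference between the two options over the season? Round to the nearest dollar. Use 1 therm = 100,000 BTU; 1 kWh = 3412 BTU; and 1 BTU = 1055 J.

$1587

Heat load = 24900 MJ = 24,900,000,000 J / 1055 = 23,601,896 BTU
Gas: input = 23,601,896 / 0.94 = 25,108,400 BTU = 251.1 therm → 251.1 × $1.23 = $308.83
Electric: 23,601,896 BTU / 3412 = 6,917 kWh → × $0.274 = $1,895.35
Difference = |$308.83 − $1,895.35| = $1,586.51 ≈ $1587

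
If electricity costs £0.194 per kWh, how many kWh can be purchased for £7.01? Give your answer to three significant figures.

36.1 kWh

£7.01 / £0.194 per kWh = 36.13 kWh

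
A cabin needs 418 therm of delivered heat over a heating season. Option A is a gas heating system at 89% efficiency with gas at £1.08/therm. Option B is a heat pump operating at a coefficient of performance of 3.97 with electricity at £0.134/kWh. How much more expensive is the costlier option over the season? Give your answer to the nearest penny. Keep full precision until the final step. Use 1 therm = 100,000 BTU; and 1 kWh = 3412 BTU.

Heat load = 418 therm × 100,000 = 41,800,000 BTU
Gas: input = 41,800,000 / 0.89 = 46,966,292 BTU = 469.7 therm → 469.7 × £1.08 = £507.24
Heat pump: 41,800,000 BTU / 3412 = 12,250 kWh heat; / 3.97 = 3,086 kWh in → × £0.134 = £413.51
Difference = |£507.24 − £413.51| = £93.73

£93.73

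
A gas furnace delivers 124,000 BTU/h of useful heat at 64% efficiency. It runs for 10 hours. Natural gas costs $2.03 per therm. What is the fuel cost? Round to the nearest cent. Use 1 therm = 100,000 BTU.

Heat delivered = 124,000 BTU/h × 10 h = 1,240,000 BTU
Gas input = 1,240,000 / 0.64 = 1,937,500 BTU
= 1,937,500 / 100,000 = 19.38 therm
Cost = 19.38 × $2.03/therm = $39.33

$39.33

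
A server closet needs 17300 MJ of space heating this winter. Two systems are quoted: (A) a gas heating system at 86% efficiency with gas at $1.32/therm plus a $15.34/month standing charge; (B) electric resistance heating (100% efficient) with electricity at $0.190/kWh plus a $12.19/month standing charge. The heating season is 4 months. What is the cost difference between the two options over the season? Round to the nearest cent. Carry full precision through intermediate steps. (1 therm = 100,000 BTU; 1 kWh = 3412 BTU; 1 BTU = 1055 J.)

$648.85

Heat load = 17300 MJ = 17,300,000,000 J / 1055 = 16,398,104 BTU
Gas: input = 16,398,104 / 0.860 = 19,067,563 BTU = 190.7 therm → 190.7 × $1.32 = $251.69; + 4 × $15.34 standing = $313.05
Electric: 16,398,104 BTU / 3412 = 4,806 kWh → × $0.190 = $913.14; + 4 × $12.19 standing = $961.90
Difference = |$313.05 − $961.90| = $648.85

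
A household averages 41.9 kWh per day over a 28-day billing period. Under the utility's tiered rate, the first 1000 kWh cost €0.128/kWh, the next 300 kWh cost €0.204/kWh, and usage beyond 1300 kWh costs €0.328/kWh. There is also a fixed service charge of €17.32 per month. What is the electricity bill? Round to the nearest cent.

Usage = 41.9 kWh/day × 28 days = 1173.2 kWh
First 1000 kWh × €0.128 = €128.00
Next 173.2 kWh × €0.204 = €35.33
Remaining tier: 0 kWh (not reached)
Energy charge = €163.33; + service €17.32 = €180.65

€180.65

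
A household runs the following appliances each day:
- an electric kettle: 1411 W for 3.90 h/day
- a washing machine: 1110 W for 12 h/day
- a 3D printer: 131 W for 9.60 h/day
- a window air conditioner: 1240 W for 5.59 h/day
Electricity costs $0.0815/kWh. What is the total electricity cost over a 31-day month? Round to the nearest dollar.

electric kettle: 1411 W × 3.90 h × 31 d = 170,590 Wh = 170.6 kWh
washing machine: 1110 W × 12 h × 31 d = 412,920 Wh = 412.9 kWh
3D printer: 131 W × 9.60 h × 31 d = 38,986 Wh = 38.99 kWh
window air conditioner: 1240 W × 5.59 h × 31 d = 214,880 Wh = 214.9 kWh
Total energy = 170.6 + 412.9 + 38.99 + 214.9 = 837.4 kWh
Cost = 837.4 kWh × $0.0815 = $68.25 ≈ $68

$68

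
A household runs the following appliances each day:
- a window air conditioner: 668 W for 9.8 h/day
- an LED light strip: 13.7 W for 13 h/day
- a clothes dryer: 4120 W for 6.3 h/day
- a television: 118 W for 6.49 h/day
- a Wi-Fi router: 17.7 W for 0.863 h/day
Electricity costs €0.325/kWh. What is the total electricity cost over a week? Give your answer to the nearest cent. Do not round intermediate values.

€76.13

window air conditioner: 668 W × 9.8 h × 7 d = 45,825 Wh = 45.82 kWh
LED light strip: 13.7 W × 13 h × 7 d = 1,247 Wh = 1.247 kWh
clothes dryer: 4120 W × 6.3 h × 7 d = 181,692 Wh = 181.7 kWh
television: 118 W × 6.49 h × 7 d = 5,361 Wh = 5.361 kWh
Wi-Fi router: 17.7 W × 0.863 h × 7 d = 107 Wh = 0.1069 kWh
Total energy = 45.82 + 1.247 + 181.7 + 5.361 + 0.1069 = 234.2 kWh
Cost = 234.2 kWh × €0.325 = €76.13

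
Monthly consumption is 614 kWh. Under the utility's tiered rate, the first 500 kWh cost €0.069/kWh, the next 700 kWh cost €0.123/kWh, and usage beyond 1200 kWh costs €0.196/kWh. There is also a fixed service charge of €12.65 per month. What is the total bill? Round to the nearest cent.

First 500 kWh × €0.069 = €34.50
Next 114 kWh × €0.123 = €14.02
Remaining tier: 0 kWh (not reached)
Energy charge = €48.52; + service €12.65 = €61.17

€61.17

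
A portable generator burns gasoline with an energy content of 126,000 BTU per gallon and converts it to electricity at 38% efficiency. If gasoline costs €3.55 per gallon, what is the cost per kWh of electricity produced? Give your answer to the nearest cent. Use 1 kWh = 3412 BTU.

Electrical output per gallon = 126,000 BTU × 0.38 / 3412 BTU/kWh = 14.03 kWh
Cost per kWh = €3.55 / 14.03 kWh = €0.253

€0.25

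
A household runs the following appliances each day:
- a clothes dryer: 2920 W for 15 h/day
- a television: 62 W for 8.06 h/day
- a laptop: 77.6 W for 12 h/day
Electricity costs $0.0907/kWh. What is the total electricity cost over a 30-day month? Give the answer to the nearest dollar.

clothes dryer: 2920 W × 15 h × 30 d = 1,314,000 Wh = 1,314 kWh
television: 62 W × 8.06 h × 30 d = 14,992 Wh = 14.99 kWh
laptop: 77.6 W × 12 h × 30 d = 27,936 Wh = 27.94 kWh
Total energy = 1,314 + 14.99 + 27.94 = 1,357 kWh
Cost = 1,357 kWh × $0.0907 = $123.07 ≈ $123

$123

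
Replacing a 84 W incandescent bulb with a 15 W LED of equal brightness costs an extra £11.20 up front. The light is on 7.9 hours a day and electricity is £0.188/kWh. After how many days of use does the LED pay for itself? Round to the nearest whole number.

109 days

Power saved = 84 − 15 = 69 W
Daily energy saved = 69 W × 7.9 h = 545.1 Wh = 0.5451 kWh
Daily savings = 0.5451 × £0.188 = £0.1025
Payback = £11.20 / £0.1025 per day = 109.3 days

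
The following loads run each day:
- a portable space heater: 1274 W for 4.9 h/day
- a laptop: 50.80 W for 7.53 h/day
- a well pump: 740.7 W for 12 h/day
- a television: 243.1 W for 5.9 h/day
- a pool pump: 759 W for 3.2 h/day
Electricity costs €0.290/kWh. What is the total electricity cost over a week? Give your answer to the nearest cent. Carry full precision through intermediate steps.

€39.33

portable space heater: 1274 W × 4.9 h × 7 d = 43,698 Wh = 43.7 kWh
laptop: 50.80 W × 7.53 h × 7 d = 2,678 Wh = 2.678 kWh
well pump: 740.7 W × 12 h × 7 d = 62,219 Wh = 62.22 kWh
television: 243.1 W × 5.9 h × 7 d = 10,040 Wh = 10.04 kWh
pool pump: 759 W × 3.2 h × 7 d = 17,002 Wh = 17 kWh
Total energy = 43.7 + 2.678 + 62.22 + 10.04 + 17 = 135.6 kWh
Cost = 135.6 kWh × €0.290 = €39.33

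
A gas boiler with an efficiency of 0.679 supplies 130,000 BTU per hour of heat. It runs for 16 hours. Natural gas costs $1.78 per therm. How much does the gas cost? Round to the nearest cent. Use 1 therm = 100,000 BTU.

$54.53

Heat delivered = 130,000 BTU/h × 16 h = 2,080,000 BTU
Gas input = 2,080,000 / 0.679 = 3,063,328 BTU
= 3,063,328 / 100,000 = 30.63 therm
Cost = 30.63 × $1.78/therm = $54.53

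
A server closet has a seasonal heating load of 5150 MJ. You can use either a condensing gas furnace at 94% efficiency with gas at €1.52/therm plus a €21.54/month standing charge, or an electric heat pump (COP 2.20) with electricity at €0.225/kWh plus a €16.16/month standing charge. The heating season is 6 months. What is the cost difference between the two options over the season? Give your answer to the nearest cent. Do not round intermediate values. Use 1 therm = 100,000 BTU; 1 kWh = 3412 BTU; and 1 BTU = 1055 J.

Heat load = 5150 MJ = 5,150,000,000 J / 1055 = 4,881,517 BTU
Gas: input = 4,881,517 / 0.94 = 5,193,103 BTU = 51.93 therm → 51.93 × €1.52 = €78.94; + 6 × €21.54 standing = €208.18
Heat pump: 4,881,517 BTU / 3412 = 1,431 kWh heat; / 2.20 = 650.3 kWh in → × €0.225 = €146.32; + 6 × €16.16 standing = €243.28
Difference = |€208.18 − €243.28| = €35.11

€35.11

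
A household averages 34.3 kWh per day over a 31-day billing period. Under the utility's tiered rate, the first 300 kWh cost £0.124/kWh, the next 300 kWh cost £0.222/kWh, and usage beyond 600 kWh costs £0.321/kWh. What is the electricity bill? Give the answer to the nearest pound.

Usage = 34.3 kWh/day × 31 days = 1063.3 kWh
First 300 kWh × £0.124 = £37.20
Next 300 kWh × £0.222 = £66.60
Remaining 463.3 kWh × £0.321 = £148.72
Total = £252.52 ≈ £253

£253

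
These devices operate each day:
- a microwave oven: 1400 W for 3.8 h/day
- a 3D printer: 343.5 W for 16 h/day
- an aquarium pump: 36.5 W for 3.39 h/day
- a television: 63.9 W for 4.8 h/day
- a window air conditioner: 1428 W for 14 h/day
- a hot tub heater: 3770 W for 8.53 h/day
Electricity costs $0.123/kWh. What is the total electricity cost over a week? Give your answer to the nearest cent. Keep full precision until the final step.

microwave oven: 1400 W × 3.8 h × 7 d = 37,240 Wh = 37.24 kWh
3D printer: 343.5 W × 16 h × 7 d = 38,472 Wh = 38.47 kWh
aquarium pump: 36.5 W × 3.39 h × 7 d = 866 Wh = 0.8661 kWh
television: 63.9 W × 4.8 h × 7 d = 2,147 Wh = 2.147 kWh
window air conditioner: 1428 W × 14 h × 7 d = 139,944 Wh = 139.9 kWh
hot tub heater: 3770 W × 8.53 h × 7 d = 225,107 Wh = 225.1 kWh
Total energy = 37.24 + 38.47 + 0.8661 + 2.147 + 139.9 + 225.1 = 443.8 kWh
Cost = 443.8 kWh × $0.123 = $54.58

$54.58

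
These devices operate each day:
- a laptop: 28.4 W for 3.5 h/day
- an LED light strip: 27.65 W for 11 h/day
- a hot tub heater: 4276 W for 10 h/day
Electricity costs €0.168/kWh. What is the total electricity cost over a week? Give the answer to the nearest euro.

laptop: 28.4 W × 3.5 h × 7 d = 696 Wh = 0.6958 kWh
LED light strip: 27.65 W × 11 h × 7 d = 2,129 Wh = 2.129 kWh
hot tub heater: 4276 W × 10 h × 7 d = 299,320 Wh = 299.3 kWh
Total energy = 0.6958 + 2.129 + 299.3 = 302.1 kWh
Cost = 302.1 kWh × €0.168 = €50.76 ≈ €51

€51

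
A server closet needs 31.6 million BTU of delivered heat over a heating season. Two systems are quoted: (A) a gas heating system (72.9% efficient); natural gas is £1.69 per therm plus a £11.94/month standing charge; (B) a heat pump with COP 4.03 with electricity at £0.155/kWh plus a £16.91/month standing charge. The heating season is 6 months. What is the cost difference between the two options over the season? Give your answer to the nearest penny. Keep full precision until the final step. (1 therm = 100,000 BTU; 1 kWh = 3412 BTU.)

Heat load = 31.6 × 10⁶ BTU = 31,600,000 BTU
Gas: input = 31,600,000 / 0.729 = 43,347,051 BTU = 433.5 therm → 433.5 × £1.69 = £732.57; + 6 × £11.94 standing = £804.21
Heat pump: 31,600,000 BTU / 3412 = 9,261 kWh heat; / 4.03 = 2,298 kWh in → × £0.155 = £356.21; + 6 × £16.91 standing = £457.67
Difference = |£804.21 − £457.67| = £346.54

£346.54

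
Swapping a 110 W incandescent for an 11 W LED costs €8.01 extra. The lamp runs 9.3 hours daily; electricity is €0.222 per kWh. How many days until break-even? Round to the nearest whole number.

39 days

Power saved = 110 − 11 = 99 W
Daily energy saved = 99 W × 9.3 h = 920.7 Wh = 0.9207 kWh
Daily savings = 0.9207 × €0.222 = €0.2044
Payback = €8.01 / €0.2044 per day = 39.19 days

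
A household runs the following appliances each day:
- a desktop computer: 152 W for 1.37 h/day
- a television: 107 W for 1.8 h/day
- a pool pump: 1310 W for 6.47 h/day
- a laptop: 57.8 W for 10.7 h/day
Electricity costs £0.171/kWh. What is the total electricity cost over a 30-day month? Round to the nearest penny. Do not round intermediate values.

£48.71

desktop computer: 152 W × 1.37 h × 30 d = 6,247 Wh = 6.247 kWh
television: 107 W × 1.8 h × 30 d = 5,778 Wh = 5.778 kWh
pool pump: 1310 W × 6.47 h × 30 d = 254,271 Wh = 254.3 kWh
laptop: 57.8 W × 10.7 h × 30 d = 18,554 Wh = 18.55 kWh
Total energy = 6.247 + 5.778 + 254.3 + 18.55 = 284.8 kWh
Cost = 284.8 kWh × £0.171 = £48.71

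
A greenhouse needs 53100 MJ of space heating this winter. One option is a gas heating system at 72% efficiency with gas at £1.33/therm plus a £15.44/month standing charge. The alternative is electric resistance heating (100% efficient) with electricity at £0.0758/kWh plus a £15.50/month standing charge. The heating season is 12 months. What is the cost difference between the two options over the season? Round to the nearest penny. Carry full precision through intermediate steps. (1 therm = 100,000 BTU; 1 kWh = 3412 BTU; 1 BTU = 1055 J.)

Heat load = 53100 MJ = 53,100,000,000 J / 1055 = 50,331,754 BTU
Gas: input = 50,331,754 / 0.72 = 69,905,213 BTU = 699.1 therm → 699.1 × £1.33 = £929.74; + 12 × £15.44 standing = £1,115.02
Electric: 50,331,754 BTU / 3412 = 14,750 kWh → × £0.0758 = £1,118.16; + 12 × £15.50 standing = £1,304.16
Difference = |£1,115.02 − £1,304.16| = £189.14

£189.14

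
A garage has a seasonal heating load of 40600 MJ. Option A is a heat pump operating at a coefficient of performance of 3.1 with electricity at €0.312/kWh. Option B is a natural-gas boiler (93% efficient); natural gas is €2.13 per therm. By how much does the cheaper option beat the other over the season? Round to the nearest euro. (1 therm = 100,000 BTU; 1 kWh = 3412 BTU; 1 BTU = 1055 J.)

€254

Heat load = 40600 MJ = 40,600,000,000 J / 1055 = 38,483,412 BTU
Gas: input = 38,483,412 / 0.93 = 41,380,013 BTU = 413.8 therm → 413.8 × €2.13 = €881.39
Heat pump: 38,483,412 BTU / 3412 = 11,280 kWh heat; / 3.1 = 3,638 kWh in → × €0.312 = €1,135.16
Difference = |€881.39 − €1,135.16| = €253.77 ≈ €254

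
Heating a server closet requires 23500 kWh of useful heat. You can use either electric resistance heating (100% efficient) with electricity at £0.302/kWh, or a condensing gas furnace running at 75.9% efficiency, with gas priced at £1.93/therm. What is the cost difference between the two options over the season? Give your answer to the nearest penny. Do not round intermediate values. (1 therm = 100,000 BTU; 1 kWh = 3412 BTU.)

£5058.12

Heat load = 23500 kWh × 3412 = 80,182,000 BTU
Gas: input = 80,182,000 / 0.759 = 105,641,634 BTU = 1,056 therm → 1,056 × £1.93 = £2,038.88
Electric: 80,182,000 BTU / 3412 = 23,500 kWh → × £0.302 = £7,097.00
Difference = |£2,038.88 − £7,097.00| = £5,058.12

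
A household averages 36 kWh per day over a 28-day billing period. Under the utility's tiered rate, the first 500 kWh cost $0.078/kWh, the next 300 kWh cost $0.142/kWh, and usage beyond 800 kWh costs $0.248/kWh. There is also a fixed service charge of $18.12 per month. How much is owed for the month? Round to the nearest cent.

$151.30

Usage = 36 kWh/day × 28 days = 1008 kWh
First 500 kWh × $0.078 = $39.00
Next 300 kWh × $0.142 = $42.60
Remaining 208 kWh × $0.248 = $51.58
Energy charge = $133.18; + service $18.12 = $151.30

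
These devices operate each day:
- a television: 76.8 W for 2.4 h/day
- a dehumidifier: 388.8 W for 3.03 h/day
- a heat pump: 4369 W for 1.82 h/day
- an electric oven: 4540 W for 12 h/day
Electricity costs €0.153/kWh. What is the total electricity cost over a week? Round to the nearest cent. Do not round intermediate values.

€68.32

television: 76.8 W × 2.4 h × 7 d = 1,290 Wh = 1.29 kWh
dehumidifier: 388.8 W × 3.03 h × 7 d = 8,246 Wh = 8.246 kWh
heat pump: 4369 W × 1.82 h × 7 d = 55,661 Wh = 55.66 kWh
electric oven: 4540 W × 12 h × 7 d = 381,360 Wh = 381.4 kWh
Total energy = 1.29 + 8.246 + 55.66 + 381.4 = 446.6 kWh
Cost = 446.6 kWh × €0.153 = €68.32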